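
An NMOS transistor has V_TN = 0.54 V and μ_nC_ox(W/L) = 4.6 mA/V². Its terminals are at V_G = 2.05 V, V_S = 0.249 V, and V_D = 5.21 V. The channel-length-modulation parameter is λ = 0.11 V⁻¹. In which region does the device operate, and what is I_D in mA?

Saturation; I_D = 5.65 mA

V_GS = V_G − V_S = 2.05 − 0.249 = 1.8 V; V_DS = V_D − V_S = 5.21 − 0.249 = 4.96 V.
V_ov = V_GS − V_TN = 1.8 − 0.54 = 1.26 V.
Since V_DS = 4.96 V ≥ V_ov = 1.26 V, the device is in saturation.
I_D = ½ k_n V_ov² (1 + λ V_DS) = 0.5 × 4.6 × 1.26² × (1 + 0.11 × 4.96) = 5.65 mA.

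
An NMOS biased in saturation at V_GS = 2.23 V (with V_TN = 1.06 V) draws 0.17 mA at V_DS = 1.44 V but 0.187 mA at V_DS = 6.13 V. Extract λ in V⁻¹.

λ = 0.0220 V⁻¹

With V_GS fixed, I_D ∝ (1 + λ V_DS) in saturation, so I_D2/I_D1 = (1 + λ V_DS2)/(1 + λ V_DS1).
0.187/0.17 = 1.1 = (1 + 6.13 λ)/(1 + 1.44 λ).
Solving: λ (I_D1 V_DS2 − I_D2 V_DS1) = I_D2 − I_D1, so λ = (0.187 − 0.17) / (0.17 × 6.13 − 0.187 × 1.44) = 0.017 / 0.773 = 0.022 V⁻¹.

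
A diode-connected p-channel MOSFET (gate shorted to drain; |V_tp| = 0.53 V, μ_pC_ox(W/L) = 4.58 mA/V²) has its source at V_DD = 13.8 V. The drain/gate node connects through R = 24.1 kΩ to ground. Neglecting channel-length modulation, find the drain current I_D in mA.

I_D = 0.531 mA

With gate tied to drain, V_SG = V_SD ≥ V_SG − |V_tp|, so the device is in saturation.
KCL at the drain: ½ k_p (V_SG − |V_tp|)² = (V_DD − V_SG)/R.
Let x = V_SG − 0.53. Then 55.2 x² + x − 13.27 = 0, giving x = 0.481 V (positive root), so V_SG = 1.01 V.
I_D = (V_DD − V_SG)/R = (13.8 − 1.01) / 24.1 = 0.531 mA.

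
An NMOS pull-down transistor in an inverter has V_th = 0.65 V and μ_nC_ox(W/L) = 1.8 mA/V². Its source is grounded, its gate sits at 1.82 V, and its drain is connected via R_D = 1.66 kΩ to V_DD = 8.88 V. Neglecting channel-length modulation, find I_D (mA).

I_D = 1.23 mA

V_GS = V_G = 1.82 V, so V_ov = 1.82 − 0.65 = 1.17 V.
Assume saturation: I_D = ½ k_n V_ov² = 0.5 × 1.8 × 1.17² = 1.23 mA, giving V_DS = V_DD − I_D R_D = 8.88 − 1.23 × 1.66 = 6.83 V.
V_DS = 6.83 V ≥ V_ov = 1.17 V, confirming saturation.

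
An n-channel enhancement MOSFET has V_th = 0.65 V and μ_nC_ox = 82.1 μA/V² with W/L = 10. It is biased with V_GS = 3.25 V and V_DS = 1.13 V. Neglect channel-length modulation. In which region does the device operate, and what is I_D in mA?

Triode; I_D = 1.89 mA

k_n = μ_nC_ox · (W/L) = 0.821 mA/V².
V_ov = V_GS − V_th = 3.25 − 0.65 = 2.6 V.
Since V_DS = 1.13 V < V_ov = 2.6 V, the device is in the triode region.
I_D = k_n [V_ov · V_DS − ½ V_DS²] = 0.821 × [2.6 × 1.13 − 0.5 × 1.13²] = 1.89 mA.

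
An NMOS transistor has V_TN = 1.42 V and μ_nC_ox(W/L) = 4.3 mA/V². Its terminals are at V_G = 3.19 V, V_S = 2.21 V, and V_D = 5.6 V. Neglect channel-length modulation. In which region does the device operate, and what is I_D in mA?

V_GS = V_G − V_S = 3.19 − 2.21 = 0.98 V; V_DS = V_D − V_S = 5.6 − 2.21 = 3.39 V.
V_GS = 0.98 V < V_TN = 1.42 V, so the transistor is in cutoff.

Cutoff; I_D = 0 mA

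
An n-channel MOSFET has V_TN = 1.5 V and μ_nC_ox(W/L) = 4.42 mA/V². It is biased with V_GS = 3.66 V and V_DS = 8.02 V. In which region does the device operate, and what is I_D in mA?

Saturation; I_D = 10.3 mA

V_ov = V_GS − V_TN = 3.66 − 1.5 = 2.16 V.
Since V_DS = 8.02 V ≥ V_ov = 2.16 V, the device is in saturation.
I_D = ½ k_n V_ov² = 0.5 × 4.42 × 2.16² = 10.3 mA.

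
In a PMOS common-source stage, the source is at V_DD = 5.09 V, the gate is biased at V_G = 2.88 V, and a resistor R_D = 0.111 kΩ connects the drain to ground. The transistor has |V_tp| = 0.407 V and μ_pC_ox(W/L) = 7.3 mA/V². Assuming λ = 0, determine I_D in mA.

I_D = 11.9 mA

V_SG = V_DD − V_G = 5.09 − 2.88 = 2.21 V, so V_ov = 2.21 − 0.407 = 1.8 V.
Assume saturation: I_D = ½ k_p V_ov² = 0.5 × 7.3 × 1.8² = 11.9 mA, giving V_SD = V_DD − I_D R_D = 5.09 − 11.9 × 0.111 = 3.77 V.
V_SD = 3.77 V ≥ V_ov = 1.8 V, confirming saturation.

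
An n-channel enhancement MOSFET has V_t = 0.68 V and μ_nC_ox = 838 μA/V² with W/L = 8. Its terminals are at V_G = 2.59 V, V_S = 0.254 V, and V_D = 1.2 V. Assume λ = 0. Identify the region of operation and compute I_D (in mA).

Triode; I_D = 7.50 mA

V_GS = V_G − V_S = 2.59 − 0.254 = 2.34 V; V_DS = V_D − V_S = 1.2 − 0.254 = 0.946 V.
k_n = μ_nC_ox · (W/L) = 6.704 mA/V².
V_ov = V_GS − V_t = 2.34 − 0.68 = 1.66 V.
Since V_DS = 0.946 V < V_ov = 1.66 V, the device is in the triode region.
I_D = k_n [V_ov · V_DS − ½ V_DS²] = 6.704 × [1.66 × 0.946 − 0.5 × 0.946²] = 7.5 mA.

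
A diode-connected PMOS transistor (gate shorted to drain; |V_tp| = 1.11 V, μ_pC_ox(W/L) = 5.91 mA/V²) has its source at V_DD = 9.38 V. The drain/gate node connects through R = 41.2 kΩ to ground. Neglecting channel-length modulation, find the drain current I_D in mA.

With gate tied to drain, V_SG = V_SD ≥ V_SG − |V_tp|, so the device is in saturation.
KCL at the drain: ½ k_p (V_SG − |V_tp|)² = (V_DD − V_SG)/R.
Let x = V_SG − 1.11. Then 122 x² + x − 8.27 = 0, giving x = 0.257 V (positive root), so V_SG = 1.37 V.
I_D = (V_DD − V_SG)/R = (9.38 − 1.37) / 41.2 = 0.195 mA.

I_D = 0.195 mA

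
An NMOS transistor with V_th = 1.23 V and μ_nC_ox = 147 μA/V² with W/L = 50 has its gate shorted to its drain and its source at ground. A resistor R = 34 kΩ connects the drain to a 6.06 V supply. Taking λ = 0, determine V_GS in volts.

V_GS = 1.42 V

With gate tied to drain, V_GS = V_DS ≥ V_GS − V_th, so the device is in saturation.
k_n = μ_nC_ox · (W/L) = 7.35 mA/V².
KCL at the drain: ½ k_n (V_GS − V_th)² = (V_DD − V_GS)/R.
Let x = V_GS − 1.23. Then 125 x² + x − 4.83 = 0, giving x = 0.193 V (positive root), so V_GS = 1.42 V.
I_D = (V_DD − V_GS)/R = (6.06 − 1.42) / 34 = 0.136 mA.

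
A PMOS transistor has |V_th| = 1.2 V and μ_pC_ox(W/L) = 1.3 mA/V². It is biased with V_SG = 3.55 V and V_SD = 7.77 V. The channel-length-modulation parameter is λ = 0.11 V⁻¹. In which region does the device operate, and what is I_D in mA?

V_ov = V_SG − |V_th| = 3.55 − 1.2 = 2.35 V.
Since V_SD = 7.77 V ≥ V_ov = 2.35 V, the device is in saturation.
I_D = ½ k_p V_ov² (1 + λ V_SD) = 0.5 × 1.3 × 2.35² × (1 + 0.11 × 7.77) = 6.66 mA.

Saturation; I_D = 6.66 mA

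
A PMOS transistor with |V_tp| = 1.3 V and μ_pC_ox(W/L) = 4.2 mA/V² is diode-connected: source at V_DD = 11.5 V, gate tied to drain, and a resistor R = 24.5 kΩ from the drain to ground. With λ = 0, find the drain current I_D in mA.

With gate tied to drain, V_SG = V_SD ≥ V_SG − |V_tp|, so the device is in saturation.
KCL at the drain: ½ k_p (V_SG − |V_tp|)² = (V_DD − V_SG)/R.
Let x = V_SG − 1.3. Then 51.5 x² + x − 10.2 = 0, giving x = 0.436 V (positive root), so V_SG = 1.74 V.
I_D = (V_DD − V_SG)/R = (11.5 − 1.74) / 24.5 = 0.399 mA.

I_D = 0.399 mA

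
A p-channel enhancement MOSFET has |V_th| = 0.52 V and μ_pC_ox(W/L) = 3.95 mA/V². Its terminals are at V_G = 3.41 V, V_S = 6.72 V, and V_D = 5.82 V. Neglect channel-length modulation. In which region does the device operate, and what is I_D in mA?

Triode; I_D = 8.32 mA

V_SG = V_S − V_G = 6.72 − 3.41 = 3.31 V; V_SD = V_S − V_D = 6.72 − 5.82 = 0.9 V.
V_ov = V_SG − |V_th| = 3.31 − 0.52 = 2.79 V.
Since V_SD = 0.9 V < V_ov = 2.79 V, the device is in the triode region.
I_D = k_p [V_ov · V_SD − ½ V_SD²] = 3.95 × [2.79 × 0.9 − 0.5 × 0.9²] = 8.32 mA.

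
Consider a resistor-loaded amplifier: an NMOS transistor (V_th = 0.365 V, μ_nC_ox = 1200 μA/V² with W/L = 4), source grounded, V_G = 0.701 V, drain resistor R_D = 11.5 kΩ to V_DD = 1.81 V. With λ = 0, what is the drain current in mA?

V_GS = V_G = 0.701 V, so V_ov = 0.701 − 0.365 = 0.336 V.
k_n = μ_nC_ox · (W/L) = 4.8 mA/V².
Assume saturation: I_D = ½ k_n V_ov² = 0.5 × 4.8 × 0.336² = 0.271 mA, giving V_DS = V_DD − I_D R_D = 1.81 − 0.271 × 11.5 = -1.31 V.
But -1.31 V < V_ov = 0.336 V, so the device is actually in triode.
In triode I_D = k_n[V_ov V_DS − ½ V_DS²] and I_D = (V_DD − V_DS)/R_D. Equating: 27.6 V_DS² − 19.55 V_DS + 1.81 = 0, giving V_DS = 0.11 V (the root below V_ov).
I_D = (1.81 − 0.11) / 11.5 = 0.148 mA.

I_D = 0.148 mA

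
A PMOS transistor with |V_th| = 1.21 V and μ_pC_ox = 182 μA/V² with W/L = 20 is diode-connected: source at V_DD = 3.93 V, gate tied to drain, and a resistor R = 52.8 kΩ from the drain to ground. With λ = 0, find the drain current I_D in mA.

I_D = 0.0484 mA

With gate tied to drain, V_SG = V_SD ≥ V_SG − |V_th|, so the device is in saturation.
k_p = μ_pC_ox · (W/L) = 3.64 mA/V².
KCL at the drain: ½ k_p (V_SG − |V_th|)² = (V_DD − V_SG)/R.
Let x = V_SG − 1.21. Then 96.1 x² + x − 2.72 = 0, giving x = 0.163 V (positive root), so V_SG = 1.37 V.
I_D = (V_DD − V_SG)/R = (3.93 − 1.37) / 52.8 = 0.0484 mA.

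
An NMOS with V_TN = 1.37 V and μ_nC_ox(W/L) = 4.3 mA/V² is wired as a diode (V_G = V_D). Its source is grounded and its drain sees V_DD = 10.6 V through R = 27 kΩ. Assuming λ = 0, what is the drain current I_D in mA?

With gate tied to drain, V_GS = V_DS ≥ V_GS − V_TN, so the device is in saturation.
KCL at the drain: ½ k_n (V_GS − V_TN)² = (V_DD − V_GS)/R.
Let x = V_GS − 1.37. Then 58 x² + x − 9.23 = 0, giving x = 0.39 V (positive root), so V_GS = 1.76 V.
I_D = (V_DD − V_GS)/R = (10.6 − 1.76) / 27 = 0.327 mA.

I_D = 0.327 mA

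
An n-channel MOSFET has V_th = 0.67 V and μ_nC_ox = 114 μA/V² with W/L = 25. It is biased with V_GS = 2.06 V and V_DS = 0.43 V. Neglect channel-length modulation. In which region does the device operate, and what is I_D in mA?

k_n = μ_nC_ox · (W/L) = 2.85 mA/V².
V_ov = V_GS − V_th = 2.06 − 0.67 = 1.39 V.
Since V_DS = 0.43 V < V_ov = 1.39 V, the device is in the triode region.
I_D = k_n [V_ov · V_DS − ½ V_DS²] = 2.85 × [1.39 × 0.43 − 0.5 × 0.43²] = 1.44 mA.

Triode; I_D = 1.44 mA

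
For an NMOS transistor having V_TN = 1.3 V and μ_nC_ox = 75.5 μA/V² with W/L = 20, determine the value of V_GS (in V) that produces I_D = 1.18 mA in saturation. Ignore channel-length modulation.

V_GS = 2.55 V

k_n = μ_nC_ox · (W/L) = 1.51 mA/V².
In saturation I_D = ½ k_n (V_GS − V_TN)², so V_GS − V_TN = √(2 I_D / k_n) = √(2 × 1.18 / 1.51) = 1.25 V.
V_GS = 1.3 + 1.25 = 2.55 V.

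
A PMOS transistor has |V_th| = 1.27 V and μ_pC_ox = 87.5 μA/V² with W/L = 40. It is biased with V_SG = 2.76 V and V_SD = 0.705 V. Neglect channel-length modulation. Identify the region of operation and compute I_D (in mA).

k_p = μ_pC_ox · (W/L) = 3.5 mA/V².
V_ov = V_SG − |V_th| = 2.76 − 1.27 = 1.49 V.
Since V_SD = 0.705 V < V_ov = 1.49 V, the device is in the triode region.
I_D = k_p [V_ov · V_SD − ½ V_SD²] = 3.5 × [1.49 × 0.705 − 0.5 × 0.705²] = 2.81 mA.

Triode; I_D = 2.81 mA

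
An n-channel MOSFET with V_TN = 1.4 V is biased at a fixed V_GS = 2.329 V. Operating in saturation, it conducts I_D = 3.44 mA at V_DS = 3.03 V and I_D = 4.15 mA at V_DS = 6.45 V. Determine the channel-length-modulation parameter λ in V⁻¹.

With V_GS fixed, I_D ∝ (1 + λ V_DS) in saturation, so I_D2/I_D1 = (1 + λ V_DS2)/(1 + λ V_DS1).
4.15/3.44 = 1.206 = (1 + 6.45 λ)/(1 + 3.03 λ).
Solving: λ (I_D1 V_DS2 − I_D2 V_DS1) = I_D2 − I_D1, so λ = (4.15 − 3.44) / (3.44 × 6.45 − 4.15 × 3.03) = 0.71 / 9.61 = 0.0739 V⁻¹.

λ = 0.0739 V⁻¹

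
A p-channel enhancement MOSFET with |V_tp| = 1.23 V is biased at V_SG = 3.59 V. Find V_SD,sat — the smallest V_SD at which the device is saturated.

The boundary between triode and saturation is V_SD = V_SG − |V_tp| = V_ov.
V_ov = 3.59 − 1.23 = 2.36 V.

V_SD,sat = 2.36 V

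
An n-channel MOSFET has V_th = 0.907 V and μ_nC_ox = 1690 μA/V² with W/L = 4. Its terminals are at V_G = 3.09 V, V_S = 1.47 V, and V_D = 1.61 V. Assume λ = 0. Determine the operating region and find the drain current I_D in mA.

Triode; I_D = 0.609 mA

V_GS = V_G − V_S = 3.09 − 1.47 = 1.62 V; V_DS = V_D − V_S = 1.61 − 1.47 = 0.14 V.
k_n = μ_nC_ox · (W/L) = 6.76 mA/V².
V_ov = V_GS − V_th = 1.62 − 0.907 = 0.713 V.
Since V_DS = 0.14 V < V_ov = 0.713 V, the device is in the triode region.
I_D = k_n [V_ov · V_DS − ½ V_DS²] = 6.76 × [0.713 × 0.14 − 0.5 × 0.14²] = 0.609 mA.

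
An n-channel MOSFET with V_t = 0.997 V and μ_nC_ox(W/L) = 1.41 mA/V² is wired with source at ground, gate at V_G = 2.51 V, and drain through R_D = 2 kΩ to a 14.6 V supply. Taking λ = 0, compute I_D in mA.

I_D = 1.61 mA

V_GS = V_G = 2.51 V, so V_ov = 2.51 − 0.997 = 1.51 V.
Assume saturation: I_D = ½ k_n V_ov² = 0.5 × 1.41 × 1.51² = 1.61 mA, giving V_DS = V_DD − I_D R_D = 14.6 − 1.61 × 2 = 11.4 V.
V_DS = 11.4 V ≥ V_ov = 1.51 V, confirming saturation.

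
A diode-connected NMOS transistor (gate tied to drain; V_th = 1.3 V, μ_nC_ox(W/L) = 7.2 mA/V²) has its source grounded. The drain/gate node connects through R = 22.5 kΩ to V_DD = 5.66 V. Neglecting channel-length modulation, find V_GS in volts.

With gate tied to drain, V_GS = V_DS ≥ V_GS − V_th, so the device is in saturation.
KCL at the drain: ½ k_n (V_GS − V_th)² = (V_DD − V_GS)/R.
Let x = V_GS − 1.3. Then 81 x² + x − 4.36 = 0, giving x = 0.226 V (positive root), so V_GS = 1.53 V.
I_D = (V_DD − V_GS)/R = (5.66 − 1.53) / 22.5 = 0.184 mA.

V_GS = 1.53 V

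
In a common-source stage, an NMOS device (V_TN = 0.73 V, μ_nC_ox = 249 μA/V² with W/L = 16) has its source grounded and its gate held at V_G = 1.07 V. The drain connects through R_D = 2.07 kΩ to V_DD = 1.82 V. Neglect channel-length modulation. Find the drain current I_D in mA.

I_D = 0.230 mA

V_GS = V_G = 1.07 V, so V_ov = 1.07 − 0.73 = 0.34 V.
k_n = μ_nC_ox · (W/L) = 3.984 mA/V².
Assume saturation: I_D = ½ k_n V_ov² = 0.5 × 3.984 × 0.34² = 0.23 mA, giving V_DS = V_DD − I_D R_D = 1.82 − 0.23 × 2.07 = 1.34 V.
V_DS = 1.34 V ≥ V_ov = 0.34 V, confirming saturation.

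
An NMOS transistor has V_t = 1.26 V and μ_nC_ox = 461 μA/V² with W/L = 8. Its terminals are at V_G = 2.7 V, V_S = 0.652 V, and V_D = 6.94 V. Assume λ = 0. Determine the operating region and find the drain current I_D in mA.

Saturation; I_D = 1.15 mA

V_GS = V_G − V_S = 2.7 − 0.652 = 2.05 V; V_DS = V_D − V_S = 6.94 − 0.652 = 6.29 V.
k_n = μ_nC_ox · (W/L) = 3.688 mA/V².
V_ov = V_GS − V_t = 2.05 − 1.26 = 0.788 V.
Since V_DS = 6.29 V ≥ V_ov = 0.788 V, the device is in saturation.
I_D = ½ k_n V_ov² = 0.5 × 3.688 × 0.788² = 1.15 mA.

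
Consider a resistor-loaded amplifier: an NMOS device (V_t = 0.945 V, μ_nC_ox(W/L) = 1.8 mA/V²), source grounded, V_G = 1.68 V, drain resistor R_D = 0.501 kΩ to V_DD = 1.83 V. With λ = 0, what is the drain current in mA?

V_GS = V_G = 1.68 V, so V_ov = 1.68 − 0.945 = 0.735 V.
Assume saturation: I_D = ½ k_n V_ov² = 0.5 × 1.8 × 0.735² = 0.486 mA, giving V_DS = V_DD − I_D R_D = 1.83 − 0.486 × 0.501 = 1.59 V.
V_DS = 1.59 V ≥ V_ov = 0.735 V, confirming saturation.

I_D = 0.486 mA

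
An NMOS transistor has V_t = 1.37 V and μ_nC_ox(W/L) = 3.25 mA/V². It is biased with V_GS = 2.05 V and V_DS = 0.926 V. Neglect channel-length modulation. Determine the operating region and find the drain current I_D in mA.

V_ov = V_GS − V_t = 2.05 − 1.37 = 0.68 V.
Since V_DS = 0.926 V ≥ V_ov = 0.68 V, the device is in saturation.
I_D = ½ k_n V_ov² = 0.5 × 3.25 × 0.68² = 0.751 mA.

Saturation; I_D = 0.751 mA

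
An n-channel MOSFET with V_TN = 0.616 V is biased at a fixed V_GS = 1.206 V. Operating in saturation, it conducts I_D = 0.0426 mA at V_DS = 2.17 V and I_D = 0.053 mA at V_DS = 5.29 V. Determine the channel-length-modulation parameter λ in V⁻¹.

With V_GS fixed, I_D ∝ (1 + λ V_DS) in saturation, so I_D2/I_D1 = (1 + λ V_DS2)/(1 + λ V_DS1).
0.053/0.0426 = 1.244 = (1 + 5.29 λ)/(1 + 2.17 λ).
Solving: λ (I_D1 V_DS2 − I_D2 V_DS1) = I_D2 − I_D1, so λ = (0.053 − 0.0426) / (0.0426 × 5.29 − 0.053 × 2.17) = 0.0104 / 0.11 = 0.0943 V⁻¹.

λ = 0.0943 V⁻¹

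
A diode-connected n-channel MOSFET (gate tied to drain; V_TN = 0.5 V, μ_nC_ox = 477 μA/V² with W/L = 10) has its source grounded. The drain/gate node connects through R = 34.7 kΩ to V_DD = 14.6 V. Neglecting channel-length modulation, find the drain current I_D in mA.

With gate tied to drain, V_GS = V_DS ≥ V_GS − V_TN, so the device is in saturation.
k_n = μ_nC_ox · (W/L) = 4.77 mA/V².
KCL at the drain: ½ k_n (V_GS − V_TN)² = (V_DD − V_GS)/R.
Let x = V_GS − 0.5. Then 82.8 x² + x − 14.1 = 0, giving x = 0.407 V (positive root), so V_GS = 0.907 V.
I_D = (V_DD − V_GS)/R = (14.6 − 0.907) / 34.7 = 0.395 mA.

I_D = 0.395 mA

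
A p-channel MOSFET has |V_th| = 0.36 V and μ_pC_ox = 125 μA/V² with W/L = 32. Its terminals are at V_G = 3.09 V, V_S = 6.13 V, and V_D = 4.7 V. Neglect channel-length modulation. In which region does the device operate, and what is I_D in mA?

Triode; I_D = 11.2 mA

V_SG = V_S − V_G = 6.13 − 3.09 = 3.04 V; V_SD = V_S − V_D = 6.13 − 4.7 = 1.43 V.
k_p = μ_pC_ox · (W/L) = 4 mA/V².
V_ov = V_SG − |V_th| = 3.04 − 0.36 = 2.68 V.
Since V_SD = 1.43 V < V_ov = 2.68 V, the device is in the triode region.
I_D = k_p [V_ov · V_SD − ½ V_SD²] = 4 × [2.68 × 1.43 − 0.5 × 1.43²] = 11.2 mA.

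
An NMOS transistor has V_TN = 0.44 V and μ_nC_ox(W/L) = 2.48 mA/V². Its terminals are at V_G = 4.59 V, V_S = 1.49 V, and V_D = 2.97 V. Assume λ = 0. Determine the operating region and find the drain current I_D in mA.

Triode; I_D = 7.05 mA

V_GS = V_G − V_S = 4.59 − 1.49 = 3.1 V; V_DS = V_D − V_S = 2.97 − 1.49 = 1.48 V.
V_ov = V_GS − V_TN = 3.1 − 0.44 = 2.66 V.
Since V_DS = 1.48 V < V_ov = 2.66 V, the device is in the triode region.
I_D = k_n [V_ov · V_DS − ½ V_DS²] = 2.48 × [2.66 × 1.48 − 0.5 × 1.48²] = 7.05 mA.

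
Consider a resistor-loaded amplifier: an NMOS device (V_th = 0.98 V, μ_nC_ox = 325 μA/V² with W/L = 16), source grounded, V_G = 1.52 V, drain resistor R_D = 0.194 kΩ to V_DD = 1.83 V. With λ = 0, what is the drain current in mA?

V_GS = V_G = 1.52 V, so V_ov = 1.52 − 0.98 = 0.54 V.
k_n = μ_nC_ox · (W/L) = 5.2 mA/V².
Assume saturation: I_D = ½ k_n V_ov² = 0.5 × 5.2 × 0.54² = 0.758 mA, giving V_DS = V_DD − I_D R_D = 1.83 − 0.758 × 0.194 = 1.68 V.
V_DS = 1.68 V ≥ V_ov = 0.54 V, confirming saturation.

I_D = 0.758 mA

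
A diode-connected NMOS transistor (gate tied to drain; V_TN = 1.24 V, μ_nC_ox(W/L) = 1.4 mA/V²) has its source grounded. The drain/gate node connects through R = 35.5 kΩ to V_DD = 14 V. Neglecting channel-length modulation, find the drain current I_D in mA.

With gate tied to drain, V_GS = V_DS ≥ V_GS − V_TN, so the device is in saturation.
KCL at the drain: ½ k_n (V_GS − V_TN)² = (V_DD − V_GS)/R.
Let x = V_GS − 1.24. Then 24.8 x² + x − 12.76 = 0, giving x = 0.697 V (positive root), so V_GS = 1.94 V.
I_D = (V_DD − V_GS)/R = (14 − 1.94) / 35.5 = 0.34 mA.

I_D = 0.340 mA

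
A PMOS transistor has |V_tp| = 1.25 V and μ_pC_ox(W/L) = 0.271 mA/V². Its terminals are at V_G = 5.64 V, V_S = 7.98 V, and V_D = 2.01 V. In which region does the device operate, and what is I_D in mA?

Saturation; I_D = 0.161 mA

V_SG = V_S − V_G = 7.98 − 5.64 = 2.34 V; V_SD = V_S − V_D = 7.98 − 2.01 = 5.97 V.
V_ov = V_SG − |V_tp| = 2.34 − 1.25 = 1.09 V.
Since V_SD = 5.97 V ≥ V_ov = 1.09 V, the device is in saturation.
I_D = ½ k_p V_ov² = 0.5 × 0.271 × 1.09² = 0.161 mA.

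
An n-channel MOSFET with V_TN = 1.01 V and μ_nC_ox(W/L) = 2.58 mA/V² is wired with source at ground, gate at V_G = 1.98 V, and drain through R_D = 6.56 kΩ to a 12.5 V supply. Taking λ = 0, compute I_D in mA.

V_GS = V_G = 1.98 V, so V_ov = 1.98 − 1.01 = 0.97 V.
Assume saturation: I_D = ½ k_n V_ov² = 0.5 × 2.58 × 0.97² = 1.21 mA, giving V_DS = V_DD − I_D R_D = 12.5 − 1.21 × 6.56 = 4.54 V.
V_DS = 4.54 V ≥ V_ov = 0.97 V, confirming saturation.

I_D = 1.21 mA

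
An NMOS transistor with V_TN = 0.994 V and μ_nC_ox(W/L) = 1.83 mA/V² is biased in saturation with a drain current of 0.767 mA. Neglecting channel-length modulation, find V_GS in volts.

In saturation I_D = ½ k_n (V_GS − V_TN)², so V_GS − V_TN = √(2 I_D / k_n) = √(2 × 0.767 / 1.83) = 0.916 V.
V_GS = 0.994 + 0.916 = 1.91 V.

V_GS = 1.91 V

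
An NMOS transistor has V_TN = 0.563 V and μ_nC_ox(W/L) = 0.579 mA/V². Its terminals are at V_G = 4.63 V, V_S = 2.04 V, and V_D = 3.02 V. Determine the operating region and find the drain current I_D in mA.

V_GS = V_G − V_S = 4.63 − 2.04 = 2.59 V; V_DS = V_D − V_S = 3.02 − 2.04 = 0.98 V.
V_ov = V_GS − V_TN = 2.59 − 0.563 = 2.03 V.
Since V_DS = 0.98 V < V_ov = 2.03 V, the device is in the triode region.
I_D = k_n [V_ov · V_DS − ½ V_DS²] = 0.579 × [2.03 × 0.98 − 0.5 × 0.98²] = 0.872 mA.

Triode; I_D = 0.872 mA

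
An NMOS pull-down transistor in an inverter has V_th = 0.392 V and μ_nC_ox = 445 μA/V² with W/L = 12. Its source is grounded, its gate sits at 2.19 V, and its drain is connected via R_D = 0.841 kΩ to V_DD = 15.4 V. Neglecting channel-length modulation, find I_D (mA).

V_GS = V_G = 2.19 V, so V_ov = 2.19 − 0.392 = 1.8 V.
k_n = μ_nC_ox · (W/L) = 5.34 mA/V².
Assume saturation: I_D = ½ k_n V_ov² = 0.5 × 5.34 × 1.8² = 8.63 mA, giving V_DS = V_DD − I_D R_D = 15.4 − 8.63 × 0.841 = 8.14 V.
V_DS = 8.14 V ≥ V_ov = 1.8 V, confirming saturation.

I_D = 8.63 mA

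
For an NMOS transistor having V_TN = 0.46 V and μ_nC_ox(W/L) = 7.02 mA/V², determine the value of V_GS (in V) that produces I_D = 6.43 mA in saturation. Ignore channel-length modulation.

In saturation I_D = ½ k_n (V_GS − V_TN)², so V_GS − V_TN = √(2 I_D / k_n) = √(2 × 6.43 / 7.02) = 1.35 V.
V_GS = 0.46 + 1.35 = 1.81 V.

V_GS = 1.81 V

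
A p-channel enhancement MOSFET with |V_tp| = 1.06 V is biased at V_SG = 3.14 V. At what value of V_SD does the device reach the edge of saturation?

V_SD,sat = 2.08 V

The boundary between triode and saturation is V_SD = V_SG − |V_tp| = V_ov.
V_ov = 3.14 − 1.06 = 2.08 V.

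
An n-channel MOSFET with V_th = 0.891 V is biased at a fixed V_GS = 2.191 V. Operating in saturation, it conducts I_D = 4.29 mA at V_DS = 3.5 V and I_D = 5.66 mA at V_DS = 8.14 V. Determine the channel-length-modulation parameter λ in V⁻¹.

With V_GS fixed, I_D ∝ (1 + λ V_DS) in saturation, so I_D2/I_D1 = (1 + λ V_DS2)/(1 + λ V_DS1).
5.66/4.29 = 1.319 = (1 + 8.14 λ)/(1 + 3.5 λ).
Solving: λ (I_D1 V_DS2 − I_D2 V_DS1) = I_D2 − I_D1, so λ = (5.66 − 4.29) / (4.29 × 8.14 − 5.66 × 3.5) = 1.37 / 15.1 = 0.0907 V⁻¹.

λ = 0.0907 V⁻¹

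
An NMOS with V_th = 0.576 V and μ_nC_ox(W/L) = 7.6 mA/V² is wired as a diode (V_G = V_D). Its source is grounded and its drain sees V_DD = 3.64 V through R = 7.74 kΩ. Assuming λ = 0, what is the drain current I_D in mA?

With gate tied to drain, V_GS = V_DS ≥ V_GS − V_th, so the device is in saturation.
KCL at the drain: ½ k_n (V_GS − V_th)² = (V_DD − V_GS)/R.
Let x = V_GS − 0.576. Then 29.4 x² + x − 3.064 = 0, giving x = 0.306 V (positive root), so V_GS = 0.882 V.
I_D = (V_DD − V_GS)/R = (3.64 − 0.882) / 7.74 = 0.356 mA.

I_D = 0.356 mA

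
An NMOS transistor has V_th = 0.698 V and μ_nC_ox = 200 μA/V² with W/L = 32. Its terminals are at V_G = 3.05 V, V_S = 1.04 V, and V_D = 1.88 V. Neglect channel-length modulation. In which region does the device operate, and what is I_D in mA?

V_GS = V_G − V_S = 3.05 − 1.04 = 2.01 V; V_DS = V_D − V_S = 1.88 − 1.04 = 0.84 V.
k_n = μ_nC_ox · (W/L) = 6.4 mA/V².
V_ov = V_GS − V_th = 2.01 − 0.698 = 1.31 V.
Since V_DS = 0.84 V < V_ov = 1.31 V, the device is in the triode region.
I_D = k_n [V_ov · V_DS − ½ V_DS²] = 6.4 × [1.31 × 0.84 − 0.5 × 0.84²] = 4.8 mA.

Triode; I_D = 4.80 mA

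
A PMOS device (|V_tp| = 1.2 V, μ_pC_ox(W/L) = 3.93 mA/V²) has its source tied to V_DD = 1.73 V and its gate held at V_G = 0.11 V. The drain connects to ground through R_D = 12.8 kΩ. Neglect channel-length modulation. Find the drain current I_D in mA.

V_SG = V_DD − V_G = 1.73 − 0.11 = 1.62 V, so V_ov = 1.62 − 1.2 = 0.42 V.
Assume saturation: I_D = ½ k_p V_ov² = 0.5 × 3.93 × 0.42² = 0.347 mA, giving V_SD = V_DD − I_D R_D = 1.73 − 0.347 × 12.8 = -2.71 V.
But -2.71 V < V_ov = 0.42 V, so the device is actually in triode.
In triode I_D = k_p[V_ov V_SD − ½ V_SD²] and I_D = (V_DD − V_SD)/R_D. Equating: 25.2 V_SD² − 22.13 V_SD + 1.73 = 0, giving V_SD = 0.0867 V (the root below V_ov).
I_D = (1.73 − 0.0867) / 12.8 = 0.128 mA.

I_D = 0.128 mA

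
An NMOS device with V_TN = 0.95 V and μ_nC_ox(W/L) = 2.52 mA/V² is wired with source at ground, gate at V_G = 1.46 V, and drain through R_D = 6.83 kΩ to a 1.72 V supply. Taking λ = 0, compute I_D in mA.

V_GS = V_G = 1.46 V, so V_ov = 1.46 − 0.95 = 0.51 V.
Assume saturation: I_D = ½ k_n V_ov² = 0.5 × 2.52 × 0.51² = 0.328 mA, giving V_DS = V_DD − I_D R_D = 1.72 − 0.328 × 6.83 = -0.518 V.
But -0.518 V < V_ov = 0.51 V, so the device is actually in triode.
In triode I_D = k_n[V_ov V_DS − ½ V_DS²] and I_D = (V_DD − V_DS)/R_D. Equating: 8.61 V_DS² − 9.778 V_DS + 1.72 = 0, giving V_DS = 0.218 V (the root below V_ov).
I_D = (1.72 − 0.218) / 6.83 = 0.22 mA.

I_D = 0.220 mA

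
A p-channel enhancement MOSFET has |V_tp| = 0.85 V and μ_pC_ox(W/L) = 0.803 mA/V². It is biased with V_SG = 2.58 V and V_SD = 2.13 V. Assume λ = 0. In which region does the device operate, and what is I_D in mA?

Saturation; I_D = 1.20 mA

V_ov = V_SG − |V_tp| = 2.58 − 0.85 = 1.73 V.
Since V_SD = 2.13 V ≥ V_ov = 1.73 V, the device is in saturation.
I_D = ½ k_p V_ov² = 0.5 × 0.803 × 1.73² = 1.2 mA.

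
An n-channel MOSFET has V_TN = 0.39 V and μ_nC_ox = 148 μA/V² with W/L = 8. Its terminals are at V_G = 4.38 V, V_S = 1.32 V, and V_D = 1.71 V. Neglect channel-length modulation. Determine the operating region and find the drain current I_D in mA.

V_GS = V_G − V_S = 4.38 − 1.32 = 3.06 V; V_DS = V_D − V_S = 1.71 − 1.32 = 0.39 V.
k_n = μ_nC_ox · (W/L) = 1.184 mA/V².
V_ov = V_GS − V_TN = 3.06 − 0.39 = 2.67 V.
Since V_DS = 0.39 V < V_ov = 2.67 V, the device is in the triode region.
I_D = k_n [V_ov · V_DS − ½ V_DS²] = 1.184 × [2.67 × 0.39 − 0.5 × 0.39²] = 1.14 mA.

Triode; I_D = 1.14 mA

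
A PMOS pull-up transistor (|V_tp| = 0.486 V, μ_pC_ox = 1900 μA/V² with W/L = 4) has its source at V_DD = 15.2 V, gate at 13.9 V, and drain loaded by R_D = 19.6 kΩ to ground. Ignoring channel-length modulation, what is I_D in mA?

I_D = 0.769 mA

V_SG = V_DD − V_G = 15.2 − 13.9 = 1.3 V, so V_ov = 1.3 − 0.486 = 0.814 V.
k_p = μ_pC_ox · (W/L) = 7.6 mA/V².
Assume saturation: I_D = ½ k_p V_ov² = 0.5 × 7.6 × 0.814² = 2.52 mA, giving V_SD = V_DD − I_D R_D = 15.2 − 2.52 × 19.6 = -34.2 V.
But -34.2 V < V_ov = 0.814 V, so the device is actually in triode.
In triode I_D = k_p[V_ov V_SD − ½ V_SD²] and I_D = (V_DD − V_SD)/R_D. Equating: 74.5 V_SD² − 122.3 V_SD + 15.2 = 0, giving V_SD = 0.136 V (the root below V_ov).
I_D = (15.2 − 0.136) / 19.6 = 0.769 mA.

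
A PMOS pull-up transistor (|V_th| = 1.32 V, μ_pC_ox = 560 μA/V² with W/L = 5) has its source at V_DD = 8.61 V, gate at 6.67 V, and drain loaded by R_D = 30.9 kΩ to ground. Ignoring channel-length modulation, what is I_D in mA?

V_SG = V_DD − V_G = 8.61 − 6.67 = 1.94 V, so V_ov = 1.94 − 1.32 = 0.62 V.
k_p = μ_pC_ox · (W/L) = 2.8 mA/V².
Assume saturation: I_D = ½ k_p V_ov² = 0.5 × 2.8 × 0.62² = 0.538 mA, giving V_SD = V_DD − I_D R_D = 8.61 − 0.538 × 30.9 = -8.02 V.
But -8.02 V < V_ov = 0.62 V, so the device is actually in triode.
In triode I_D = k_p[V_ov V_SD − ½ V_SD²] and I_D = (V_DD − V_SD)/R_D. Equating: 43.3 V_SD² − 54.64 V_SD + 8.61 = 0, giving V_SD = 0.185 V (the root below V_ov).
I_D = (8.61 − 0.185) / 30.9 = 0.273 mA.

I_D = 0.273 mA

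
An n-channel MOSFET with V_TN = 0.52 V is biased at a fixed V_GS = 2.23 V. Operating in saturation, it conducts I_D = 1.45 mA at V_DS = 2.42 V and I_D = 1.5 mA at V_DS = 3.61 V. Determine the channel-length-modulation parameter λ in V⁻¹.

With V_GS fixed, I_D ∝ (1 + λ V_DS) in saturation, so I_D2/I_D1 = (1 + λ V_DS2)/(1 + λ V_DS1).
1.5/1.45 = 1.034 = (1 + 3.61 λ)/(1 + 2.42 λ).
Solving: λ (I_D1 V_DS2 − I_D2 V_DS1) = I_D2 − I_D1, so λ = (1.5 − 1.45) / (1.45 × 3.61 − 1.5 × 2.42) = 0.05 / 1.6 = 0.0312 V⁻¹.

λ = 0.0312 V⁻¹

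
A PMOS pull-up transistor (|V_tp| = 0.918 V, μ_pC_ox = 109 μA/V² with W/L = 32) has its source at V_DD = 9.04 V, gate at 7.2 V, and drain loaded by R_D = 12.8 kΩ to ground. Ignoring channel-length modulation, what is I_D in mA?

V_SG = V_DD − V_G = 9.04 − 7.2 = 1.84 V, so V_ov = 1.84 − 0.918 = 0.922 V.
k_p = μ_pC_ox · (W/L) = 3.488 mA/V².
Assume saturation: I_D = ½ k_p V_ov² = 0.5 × 3.488 × 0.922² = 1.48 mA, giving V_SD = V_DD − I_D R_D = 9.04 − 1.48 × 12.8 = -9.94 V.
But -9.94 V < V_ov = 0.922 V, so the device is actually in triode.
In triode I_D = k_p[V_ov V_SD − ½ V_SD²] and I_D = (V_DD − V_SD)/R_D. Equating: 22.3 V_SD² − 42.16 V_SD + 9.04 = 0, giving V_SD = 0.247 V (the root below V_ov).
I_D = (9.04 − 0.247) / 12.8 = 0.687 mA.

I_D = 0.687 mA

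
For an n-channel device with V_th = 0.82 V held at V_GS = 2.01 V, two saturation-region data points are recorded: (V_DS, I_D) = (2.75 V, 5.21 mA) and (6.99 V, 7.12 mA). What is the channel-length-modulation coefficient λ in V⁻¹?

λ = 0.113 V⁻¹

With V_GS fixed, I_D ∝ (1 + λ V_DS) in saturation, so I_D2/I_D1 = (1 + λ V_DS2)/(1 + λ V_DS1).
7.12/5.21 = 1.367 = (1 + 6.99 λ)/(1 + 2.75 λ).
Solving: λ (I_D1 V_DS2 − I_D2 V_DS1) = I_D2 − I_D1, so λ = (7.12 − 5.21) / (5.21 × 6.99 − 7.12 × 2.75) = 1.91 / 16.8 = 0.113 V⁻¹.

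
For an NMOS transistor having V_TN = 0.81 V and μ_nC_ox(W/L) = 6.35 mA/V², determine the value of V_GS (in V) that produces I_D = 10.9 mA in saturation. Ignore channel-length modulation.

V_GS = 2.66 V

In saturation I_D = ½ k_n (V_GS − V_TN)², so V_GS − V_TN = √(2 I_D / k_n) = √(2 × 10.9 / 6.35) = 1.85 V.
V_GS = 0.81 + 1.85 = 2.66 V.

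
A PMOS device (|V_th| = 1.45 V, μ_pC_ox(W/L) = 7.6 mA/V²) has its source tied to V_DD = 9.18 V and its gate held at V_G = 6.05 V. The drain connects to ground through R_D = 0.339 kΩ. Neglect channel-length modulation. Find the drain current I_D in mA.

V_SG = V_DD − V_G = 9.18 − 6.05 = 3.13 V, so V_ov = 3.13 − 1.45 = 1.68 V.
Assume saturation: I_D = ½ k_p V_ov² = 0.5 × 7.6 × 1.68² = 10.7 mA, giving V_SD = V_DD − I_D R_D = 9.18 − 10.7 × 0.339 = 5.54 V.
V_SD = 5.54 V ≥ V_ov = 1.68 V, confirming saturation.

I_D = 10.7 mA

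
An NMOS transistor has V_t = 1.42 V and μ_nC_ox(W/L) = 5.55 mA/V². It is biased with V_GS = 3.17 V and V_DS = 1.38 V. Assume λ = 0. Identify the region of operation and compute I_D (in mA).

V_ov = V_GS − V_t = 3.17 − 1.42 = 1.75 V.
Since V_DS = 1.38 V < V_ov = 1.75 V, the device is in the triode region.
I_D = k_n [V_ov · V_DS − ½ V_DS²] = 5.55 × [1.75 × 1.38 − 0.5 × 1.38²] = 8.12 mA.

Triode; I_D = 8.12 mA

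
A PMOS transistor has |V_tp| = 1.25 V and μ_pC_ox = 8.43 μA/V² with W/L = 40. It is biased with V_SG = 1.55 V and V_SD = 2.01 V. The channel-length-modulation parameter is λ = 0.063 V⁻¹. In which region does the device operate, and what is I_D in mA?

k_p = μ_pC_ox · (W/L) = 0.3372 mA/V².
V_ov = V_SG − |V_tp| = 1.55 − 1.25 = 0.3 V.
Since V_SD = 2.01 V ≥ V_ov = 0.3 V, the device is in saturation.
I_D = ½ k_p V_ov² (1 + λ V_SD) = 0.5 × 0.3372 × 0.3² × (1 + 0.063 × 2.01) = 0.0171 mA.

Saturation; I_D = 0.0171 mA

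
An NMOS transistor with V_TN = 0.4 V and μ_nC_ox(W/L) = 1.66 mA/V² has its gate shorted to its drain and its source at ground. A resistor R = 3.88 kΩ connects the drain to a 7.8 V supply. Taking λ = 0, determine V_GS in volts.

With gate tied to drain, V_GS = V_DS ≥ V_GS − V_TN, so the device is in saturation.
KCL at the drain: ½ k_n (V_GS − V_TN)² = (V_DD − V_GS)/R.
Let x = V_GS − 0.4. Then 3.22 x² + x − 7.4 = 0, giving x = 1.37 V (positive root), so V_GS = 1.77 V.
I_D = (V_DD − V_GS)/R = (7.8 − 1.77) / 3.88 = 1.55 mA.

V_GS = 1.77 V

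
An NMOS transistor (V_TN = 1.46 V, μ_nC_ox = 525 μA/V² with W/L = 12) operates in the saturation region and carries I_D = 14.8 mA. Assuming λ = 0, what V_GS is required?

k_n = μ_nC_ox · (W/L) = 6.3 mA/V².
In saturation I_D = ½ k_n (V_GS − V_TN)², so V_GS − V_TN = √(2 I_D / k_n) = √(2 × 14.8 / 6.3) = 2.17 V.
V_GS = 1.46 + 2.17 = 3.63 V.

V_GS = 3.63 V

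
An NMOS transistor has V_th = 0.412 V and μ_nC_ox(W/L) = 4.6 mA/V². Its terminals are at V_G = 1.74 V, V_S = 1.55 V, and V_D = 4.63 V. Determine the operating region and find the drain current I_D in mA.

V_GS = V_G − V_S = 1.74 − 1.55 = 0.19 V; V_DS = V_D − V_S = 4.63 − 1.55 = 3.08 V.
V_GS = 0.19 V < V_th = 0.412 V, so the transistor is in cutoff.

Cutoff; I_D = 0 mA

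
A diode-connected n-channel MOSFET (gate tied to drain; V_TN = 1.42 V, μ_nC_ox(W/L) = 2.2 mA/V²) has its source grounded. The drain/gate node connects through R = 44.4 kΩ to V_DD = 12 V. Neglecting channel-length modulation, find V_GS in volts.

V_GS = 1.88 V

With gate tied to drain, V_GS = V_DS ≥ V_GS − V_TN, so the device is in saturation.
KCL at the drain: ½ k_n (V_GS − V_TN)² = (V_DD − V_GS)/R.
Let x = V_GS − 1.42. Then 48.8 x² + x − 10.58 = 0, giving x = 0.455 V (positive root), so V_GS = 1.88 V.
I_D = (V_DD − V_GS)/R = (12 − 1.88) / 44.4 = 0.228 mA.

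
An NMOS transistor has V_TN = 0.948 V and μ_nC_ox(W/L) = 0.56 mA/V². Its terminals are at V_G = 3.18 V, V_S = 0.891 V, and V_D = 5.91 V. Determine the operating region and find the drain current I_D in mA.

Saturation; I_D = 0.504 mA

V_GS = V_G − V_S = 3.18 − 0.891 = 2.29 V; V_DS = V_D − V_S = 5.91 − 0.891 = 5.02 V.
V_ov = V_GS − V_TN = 2.29 − 0.948 = 1.34 V.
Since V_DS = 5.02 V ≥ V_ov = 1.34 V, the device is in saturation.
I_D = ½ k_n V_ov² = 0.5 × 0.56 × 1.34² = 0.504 mA.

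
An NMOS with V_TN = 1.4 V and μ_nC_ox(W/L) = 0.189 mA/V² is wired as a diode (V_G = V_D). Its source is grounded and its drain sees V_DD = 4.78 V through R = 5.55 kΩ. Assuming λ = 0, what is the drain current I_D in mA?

I_D = 0.292 mA

With gate tied to drain, V_GS = V_DS ≥ V_GS − V_TN, so the device is in saturation.
KCL at the drain: ½ k_n (V_GS − V_TN)² = (V_DD − V_GS)/R.
Let x = V_GS − 1.4. Then 0.524 x² + x − 3.38 = 0, giving x = 1.76 V (positive root), so V_GS = 3.16 V.
I_D = (V_DD − V_GS)/R = (4.78 − 3.16) / 5.55 = 0.292 mA.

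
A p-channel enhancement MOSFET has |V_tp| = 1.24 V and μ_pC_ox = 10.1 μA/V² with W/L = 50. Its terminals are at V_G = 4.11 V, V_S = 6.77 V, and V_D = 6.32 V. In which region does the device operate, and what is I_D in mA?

Triode; I_D = 0.272 mA

V_SG = V_S − V_G = 6.77 − 4.11 = 2.66 V; V_SD = V_S − V_D = 6.77 − 6.32 = 0.45 V.
k_p = μ_pC_ox · (W/L) = 0.505 mA/V².
V_ov = V_SG − |V_tp| = 2.66 − 1.24 = 1.42 V.
Since V_SD = 0.45 V < V_ov = 1.42 V, the device is in the triode region.
I_D = k_p [V_ov · V_SD − ½ V_SD²] = 0.505 × [1.42 × 0.45 − 0.5 × 0.45²] = 0.272 mA.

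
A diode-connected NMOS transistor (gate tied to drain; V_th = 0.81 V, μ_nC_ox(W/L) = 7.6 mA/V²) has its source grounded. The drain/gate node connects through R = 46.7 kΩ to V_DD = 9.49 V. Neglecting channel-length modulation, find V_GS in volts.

V_GS = 1.03 V

With gate tied to drain, V_GS = V_DS ≥ V_GS − V_th, so the device is in saturation.
KCL at the drain: ½ k_n (V_GS − V_th)² = (V_DD − V_GS)/R.
Let x = V_GS − 0.81. Then 177 x² + x − 8.68 = 0, giving x = 0.218 V (positive root), so V_GS = 1.03 V.
I_D = (V_DD − V_GS)/R = (9.49 − 1.03) / 46.7 = 0.181 mA.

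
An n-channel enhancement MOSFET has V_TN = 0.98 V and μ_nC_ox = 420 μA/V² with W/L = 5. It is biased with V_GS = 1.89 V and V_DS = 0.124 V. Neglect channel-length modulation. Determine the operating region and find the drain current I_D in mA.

Triode; I_D = 0.221 mA

k_n = μ_nC_ox · (W/L) = 2.1 mA/V².
V_ov = V_GS − V_TN = 1.89 − 0.98 = 0.91 V.
Since V_DS = 0.124 V < V_ov = 0.91 V, the device is in the triode region.
I_D = k_n [V_ov · V_DS − ½ V_DS²] = 2.1 × [0.91 × 0.124 − 0.5 × 0.124²] = 0.221 mA.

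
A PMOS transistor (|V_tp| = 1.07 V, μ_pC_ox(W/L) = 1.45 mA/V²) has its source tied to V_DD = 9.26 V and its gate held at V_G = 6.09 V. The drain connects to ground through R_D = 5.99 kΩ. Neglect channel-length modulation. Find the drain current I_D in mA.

V_SG = V_DD − V_G = 9.26 − 6.09 = 3.17 V, so V_ov = 3.17 − 1.07 = 2.1 V.
Assume saturation: I_D = ½ k_p V_ov² = 0.5 × 1.45 × 2.1² = 3.2 mA, giving V_SD = V_DD − I_D R_D = 9.26 − 3.2 × 5.99 = -9.89 V.
But -9.89 V < V_ov = 2.1 V, so the device is actually in triode.
In triode I_D = k_p[V_ov V_SD − ½ V_SD²] and I_D = (V_DD − V_SD)/R_D. Equating: 4.34 V_SD² − 19.24 V_SD + 9.26 = 0, giving V_SD = 0.549 V (the root below V_ov).
I_D = (9.26 − 0.549) / 5.99 = 1.45 mA.

I_D = 1.45 mA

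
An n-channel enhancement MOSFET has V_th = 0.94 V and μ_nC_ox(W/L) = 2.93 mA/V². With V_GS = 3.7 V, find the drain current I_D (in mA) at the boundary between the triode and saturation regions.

At the boundary V_DS = V_ov = V_GS − V_th = 3.7 − 0.94 = 2.76 V.
I_D = ½ k_n V_ov² = 0.5 × 2.93 × 2.76² = 11.2 mA.

I_D = 11.2 mA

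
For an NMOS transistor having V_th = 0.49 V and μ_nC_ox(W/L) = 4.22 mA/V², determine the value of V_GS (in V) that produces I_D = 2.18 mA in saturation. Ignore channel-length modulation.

V_GS = 1.51 V

In saturation I_D = ½ k_n (V_GS − V_th)², so V_GS − V_th = √(2 I_D / k_n) = √(2 × 2.18 / 4.22) = 1.02 V.
V_GS = 0.49 + 1.02 = 1.51 V.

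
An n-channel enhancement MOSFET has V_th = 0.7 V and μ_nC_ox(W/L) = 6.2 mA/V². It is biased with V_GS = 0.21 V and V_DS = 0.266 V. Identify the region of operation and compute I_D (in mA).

V_GS = 0.21 V < V_th = 0.7 V, so the transistor is in cutoff.

Cutoff; I_D = 0 mA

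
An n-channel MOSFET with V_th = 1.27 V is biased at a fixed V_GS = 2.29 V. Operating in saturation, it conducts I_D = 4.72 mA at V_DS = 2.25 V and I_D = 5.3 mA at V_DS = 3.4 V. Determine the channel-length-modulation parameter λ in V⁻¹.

With V_GS fixed, I_D ∝ (1 + λ V_DS) in saturation, so I_D2/I_D1 = (1 + λ V_DS2)/(1 + λ V_DS1).
5.3/4.72 = 1.123 = (1 + 3.4 λ)/(1 + 2.25 λ).
Solving: λ (I_D1 V_DS2 − I_D2 V_DS1) = I_D2 − I_D1, so λ = (5.3 − 4.72) / (4.72 × 3.4 − 5.3 × 2.25) = 0.58 / 4.12 = 0.141 V⁻¹.

λ = 0.141 V⁻¹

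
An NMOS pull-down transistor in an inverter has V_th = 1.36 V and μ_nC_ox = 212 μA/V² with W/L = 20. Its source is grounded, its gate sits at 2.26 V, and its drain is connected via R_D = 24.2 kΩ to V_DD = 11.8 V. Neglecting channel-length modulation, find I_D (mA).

I_D = 0.482 mA

V_GS = V_G = 2.26 V, so V_ov = 2.26 − 1.36 = 0.9 V.
k_n = μ_nC_ox · (W/L) = 4.24 mA/V².
Assume saturation: I_D = ½ k_n V_ov² = 0.5 × 4.24 × 0.9² = 1.72 mA, giving V_DS = V_DD − I_D R_D = 11.8 − 1.72 × 24.2 = -29.8 V.
But -29.8 V < V_ov = 0.9 V, so the device is actually in triode.
In triode I_D = k_n[V_ov V_DS − ½ V_DS²] and I_D = (V_DD − V_DS)/R_D. Equating: 51.3 V_DS² − 93.35 V_DS + 11.8 = 0, giving V_DS = 0.137 V (the root below V_ov).
I_D = (11.8 − 0.137) / 24.2 = 0.482 mA.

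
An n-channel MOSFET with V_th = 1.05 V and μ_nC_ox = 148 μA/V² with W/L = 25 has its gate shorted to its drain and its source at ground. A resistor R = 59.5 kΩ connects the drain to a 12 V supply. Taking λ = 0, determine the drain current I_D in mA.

I_D = 0.179 mA

With gate tied to drain, V_GS = V_DS ≥ V_GS − V_th, so the device is in saturation.
k_n = μ_nC_ox · (W/L) = 3.7 mA/V².
KCL at the drain: ½ k_n (V_GS − V_th)² = (V_DD − V_GS)/R.
Let x = V_GS − 1.05. Then 110 x² + x − 10.95 = 0, giving x = 0.311 V (positive root), so V_GS = 1.36 V.
I_D = (V_DD − V_GS)/R = (12 − 1.36) / 59.5 = 0.179 mA.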